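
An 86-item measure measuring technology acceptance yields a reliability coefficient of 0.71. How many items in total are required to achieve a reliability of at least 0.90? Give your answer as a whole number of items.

n = [0.90 × 0.29] / [0.71 × 0.10]
n = 0.2610 / 0.0710 ≈ 3.6761
So the test needs 3.6761 × 86 ≈ 316.14 items; rounding up, 317.

317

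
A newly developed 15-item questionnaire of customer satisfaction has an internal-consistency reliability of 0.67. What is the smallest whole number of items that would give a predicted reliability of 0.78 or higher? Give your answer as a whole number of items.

n = 0.78 × (1 − 0.67) / [ 0.67 × (1 − 0.78) ]
n = 0.2574 / 0.1474 ≈ 1.7463
Items needed = n × 15 = 1.7463 × 15 ≈ 26.19 → round up to 27

27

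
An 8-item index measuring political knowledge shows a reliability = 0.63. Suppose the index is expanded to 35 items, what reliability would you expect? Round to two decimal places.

The new length is 35/8 = 4.375 times the old.
Apply the Spearman-Brown prophecy formula, r' = nr / [1 + (n − 1)r]:
r_new = 4.375·0.63 / [1 + (4.375 − 1)·0.63]
r_new = 2.7563 / 3.1263 ≈ 0.8816

0.88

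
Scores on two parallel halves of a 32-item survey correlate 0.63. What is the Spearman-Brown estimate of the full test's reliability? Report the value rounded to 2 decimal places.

0.77

Each half is half the length of the full test, so the full test is n = 2 times a half.
r_full = 2(0.63) / (1 + 0.63)
r_full = 1.2600 / 1.6300 ≈ 0.7730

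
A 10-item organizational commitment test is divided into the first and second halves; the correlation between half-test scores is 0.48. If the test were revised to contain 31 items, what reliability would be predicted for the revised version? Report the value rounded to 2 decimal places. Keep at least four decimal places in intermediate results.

Spearman-Brown correction (n = 2): r_full = 2·0.48/(1 + 0.48) = 0.6486
Then adjust to 31 items: n = 31/10 = 3.1000
r_new = n·r_full / (1 + (n − 1)·r_full) = 2.0107 / 2.3621 ≈ 0.8512

0.85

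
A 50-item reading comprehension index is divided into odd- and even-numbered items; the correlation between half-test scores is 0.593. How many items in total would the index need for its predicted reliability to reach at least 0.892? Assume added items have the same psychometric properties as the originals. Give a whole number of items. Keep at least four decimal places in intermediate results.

142

r_full = 2(0.593)/(1 + 0.593) = 0.7445
Solve Spearman-Brown for n: n = 0.892(1 − 0.7445) / [0.7445(1 − 0.892)] = 2.8344
Items = 2.8344 × 50 ≈ 141.72 → 142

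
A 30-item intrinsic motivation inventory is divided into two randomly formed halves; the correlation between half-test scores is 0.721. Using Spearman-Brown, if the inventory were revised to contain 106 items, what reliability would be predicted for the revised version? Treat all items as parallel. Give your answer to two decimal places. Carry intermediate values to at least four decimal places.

0.95

Full-test reliability from the split-half r: r_full = 2(0.721)/(1 + 0.721) = 0.8379
Length factor from 30 to 106 items: n = 106/30 = 3.5333
r_new = n·r_full / (1 + (n − 1)·r_full) = 2.9606 / 3.1227 ≈ 0.9481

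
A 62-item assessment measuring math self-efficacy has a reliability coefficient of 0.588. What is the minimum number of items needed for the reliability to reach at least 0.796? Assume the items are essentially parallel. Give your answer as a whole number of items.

Spearman-Brown solved for the length factor n:
n = r_target (1 − r_old) / [ r_old (1 − r_target) ]
n = 0.796(1 − 0.588) / [0.588(1 − 0.796)]
  = 0.327952 / 0.119952 = 2.7340
So the test needs 2.7340 × 62 ≈ 169.51 items; rounding up, 170.

170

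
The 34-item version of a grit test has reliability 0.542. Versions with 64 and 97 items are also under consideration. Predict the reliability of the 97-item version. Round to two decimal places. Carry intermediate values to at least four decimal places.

0.77

The 64-item form is not needed; work directly from the 34-item form with n = 97/34 = 2.8529.
r_{97} = n·r / (1 + (n − 1)·r) = 1.5463 / 2.0043 ≈ 0.7715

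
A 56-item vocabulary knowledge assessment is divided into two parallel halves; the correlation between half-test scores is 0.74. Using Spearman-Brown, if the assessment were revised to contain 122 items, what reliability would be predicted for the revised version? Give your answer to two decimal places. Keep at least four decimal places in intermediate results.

0.93

First correct the split-half correlation to full-test reliability: r_full = 2 × 0.74 / (1 + 0.74) ≈ 0.8506
Length factor from 56 to 122 items: n = 122/56 = 2.1786
r_new = n·r_full / (1 + (n − 1)·r_full) = 1.8531 / 2.0025 ≈ 0.9254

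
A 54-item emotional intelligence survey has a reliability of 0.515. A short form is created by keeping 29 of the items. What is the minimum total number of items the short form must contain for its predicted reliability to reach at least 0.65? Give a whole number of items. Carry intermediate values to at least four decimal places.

Short-form reliability: n = 29/54 = 0.5370; r_29 = n·r/(1+(n−1)r) ≈ 0.3631
Then solve for n' with r_old = 0.3631, r_target = 0.65: n' = 0.65(1 − 0.3631)/[0.3631(1 − 0.65)] = 3.2575
Items = 3.2575 × 29 ≈ 94.47 → 95

95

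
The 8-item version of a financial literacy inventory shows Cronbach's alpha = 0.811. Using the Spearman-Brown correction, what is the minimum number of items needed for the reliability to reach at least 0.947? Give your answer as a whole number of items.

Rearranging the Spearman-Brown formula for n,
n = r*(1 − r) / [ r (1 − r*) ]
n = [0.947 × 0.189] / [0.811 × 0.053]
  = 0.178983 / 0.042983 = 4.1640
4.1640 × 8 = 33.31 → 34 items

34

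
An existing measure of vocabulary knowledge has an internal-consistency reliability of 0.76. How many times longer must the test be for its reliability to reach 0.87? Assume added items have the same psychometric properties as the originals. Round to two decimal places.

2.11

Invert Spearman-Brown to solve for n:
n = r_target (1 − r_old) / [ r_old (1 − r_target) ]
n = 0.87 × (1 − 0.76) / [ 0.76 × (1 − 0.87) ]
  = 0.2088 / 0.0988 = 2.1134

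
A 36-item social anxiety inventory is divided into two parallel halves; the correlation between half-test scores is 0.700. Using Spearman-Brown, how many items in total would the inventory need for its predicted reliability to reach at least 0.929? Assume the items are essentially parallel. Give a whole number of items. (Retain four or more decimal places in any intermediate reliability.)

101

Corrected full-test reliability: r_full = 2 × 0.700 / (1 + 0.700) ≈ 0.8235
Solve Spearman-Brown for n: n = 0.929(1 − 0.8235) / [0.8235(1 − 0.929)] = 2.8044
Required items = 2.8044 × 36 = 100.96, so 101 items.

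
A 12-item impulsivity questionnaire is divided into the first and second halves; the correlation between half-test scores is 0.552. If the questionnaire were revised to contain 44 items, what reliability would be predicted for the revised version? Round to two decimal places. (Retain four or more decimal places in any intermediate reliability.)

0.90

Spearman-Brown correction (n = 2): r_full = 2·0.552/(1 + 0.552) = 0.7113
Length factor from 12 to 44 items: n = 44/12 = 3.6667
r_new = n·r_full / (1 + (n − 1)·r_full) = 2.6081 / 2.8968 ≈ 0.9003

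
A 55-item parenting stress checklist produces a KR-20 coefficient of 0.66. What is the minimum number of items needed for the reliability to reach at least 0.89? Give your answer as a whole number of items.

n = [0.89 × 0.34] / [0.66 × 0.11]
  = 0.3026 / 0.0726 = 4.1680
4.1680 × 55 = 229.24 → 230 items

230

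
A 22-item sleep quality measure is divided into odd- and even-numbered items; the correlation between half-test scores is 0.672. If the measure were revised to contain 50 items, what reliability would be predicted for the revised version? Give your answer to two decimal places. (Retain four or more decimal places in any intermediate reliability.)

Spearman-Brown correction (n = 2): r_full = 2·0.672/(1 + 0.672) = 0.8038
Length factor from 22 to 50 items: n = 50/22 = 2.2727
r_new = n·r_full / (1 + (n − 1)·r_full) = 1.8268 / 2.0230 ≈ 0.9030

0.90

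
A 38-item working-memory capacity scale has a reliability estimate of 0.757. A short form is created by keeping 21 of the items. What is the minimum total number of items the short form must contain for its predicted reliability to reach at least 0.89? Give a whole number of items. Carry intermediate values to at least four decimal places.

Short-form reliability: n = 21/38 = 0.5526; r_21 = n·r/(1+(n−1)r) ≈ 0.6326
Length factor from the short form to reach 0.89: n' = 0.89(1 − 0.6326) / [0.6326(1 − 0.89)] ≈ 4.6990
Items = 4.6990 × 21 ≈ 98.68 → 99

99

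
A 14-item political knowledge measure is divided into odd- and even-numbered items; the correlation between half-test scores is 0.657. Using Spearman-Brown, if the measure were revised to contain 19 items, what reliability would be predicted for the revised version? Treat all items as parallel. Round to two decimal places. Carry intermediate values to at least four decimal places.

0.84

Spearman-Brown correction (n = 2): r_full = 2·0.657/(1 + 0.657) = 0.7930
Then adjust to 19 items: n = 19/14 = 1.3571
r_new = n·r_full / (1 + (n − 1)·r_full) = 1.0762 / 1.2832 ≈ 0.8387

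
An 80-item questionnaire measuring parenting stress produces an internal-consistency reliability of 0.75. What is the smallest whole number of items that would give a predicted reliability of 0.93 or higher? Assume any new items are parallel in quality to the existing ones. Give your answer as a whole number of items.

n = 0.93(1 − 0.75) / [0.75(1 − 0.93)]
  = 0.2325 / 0.0525 = 4.4286
4.4286 × 80 = 354.29 → 355 items

355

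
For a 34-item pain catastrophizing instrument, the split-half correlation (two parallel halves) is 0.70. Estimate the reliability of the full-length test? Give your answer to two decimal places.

0.82

Each half is half the length of the full test, so the full test is n = 2 times a half.
r_full = 2r_hh / (1 + r_hh) = 2 × 0.70 / (1 + 0.70)
r_full = 1.4000 / 1.7000 ≈ 0.8235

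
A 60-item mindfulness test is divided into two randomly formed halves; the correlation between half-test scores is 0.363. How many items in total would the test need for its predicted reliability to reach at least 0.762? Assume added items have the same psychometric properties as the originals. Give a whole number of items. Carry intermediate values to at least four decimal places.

r_full = 2(0.363)/(1 + 0.363) = 0.5326
Solve Spearman-Brown for n: n = 0.762(1 − 0.5326) / [0.5326(1 − 0.762)] = 2.8097
Items = 2.8097 × 60 ≈ 168.58 → 169

169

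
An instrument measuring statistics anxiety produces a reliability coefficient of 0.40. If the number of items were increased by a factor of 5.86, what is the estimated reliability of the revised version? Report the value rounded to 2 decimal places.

r_new = (5.86 × 0.40) / (1 + (5.86 − 1) × 0.40)
     = 2.3440 / 2.9440 = 0.7962

0.80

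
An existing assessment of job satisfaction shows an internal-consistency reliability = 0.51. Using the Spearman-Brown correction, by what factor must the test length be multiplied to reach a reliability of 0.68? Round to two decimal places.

Invert Spearman-Brown to solve for n:
n = r_target (1 − r_old) / [ r_old (1 − r_target) ]
n = 0.68(1 − 0.51) / [0.51(1 − 0.68)]
n = 0.3332 / 0.1632 ≈ 2.0417

2.04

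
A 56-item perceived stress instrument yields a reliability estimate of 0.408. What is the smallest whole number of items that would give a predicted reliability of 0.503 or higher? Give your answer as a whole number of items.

n = 0.503 × (1 − 0.408) / [ 0.408 × (1 − 0.503) ]
  = 0.297776 / 0.202776 = 1.4685
1.4685 × 56 = 82.24 → 83 items

83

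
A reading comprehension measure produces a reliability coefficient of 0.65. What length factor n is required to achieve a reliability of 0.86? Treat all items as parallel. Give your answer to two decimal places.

Invert Spearman-Brown to solve for n:
n = r*(1 − r) / [ r (1 − r*) ]
n = 0.86 × (1 − 0.65) / [ 0.65 × (1 − 0.86) ]
n = 0.3010 / 0.0910 ≈ 3.3077

3.31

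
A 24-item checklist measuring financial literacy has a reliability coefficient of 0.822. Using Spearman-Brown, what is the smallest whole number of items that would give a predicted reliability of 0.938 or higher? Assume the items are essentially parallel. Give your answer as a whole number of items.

Spearman-Brown solved for the length factor n:
n = r_target (1 − r_old) / [ r_old (1 − r_target) ]
n = [0.938 × 0.178] / [0.822 × 0.062]
n = 0.166964 / 0.050964 ≈ 3.2761
Items needed = n × 24 = 3.2761 × 24 ≈ 78.63 → round up to 79

79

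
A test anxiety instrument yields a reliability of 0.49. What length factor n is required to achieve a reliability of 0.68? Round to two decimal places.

n = 0.68 × (1 − 0.49) / [ 0.49 × (1 − 0.68) ]
n = 0.3468 / 0.1568 ≈ 2.2117

2.21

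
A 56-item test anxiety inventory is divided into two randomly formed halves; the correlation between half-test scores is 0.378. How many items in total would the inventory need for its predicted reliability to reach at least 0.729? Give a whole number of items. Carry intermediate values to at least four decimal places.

Corrected full-test reliability: r_full = 2 × 0.378 / (1 + 0.378) ≈ 0.5486
Solve Spearman-Brown for n: n = 0.729(1 − 0.5486) / [0.5486(1 − 0.729)] = 2.2134
Required items = 2.2134 × 56 = 123.95, so 124 items.

124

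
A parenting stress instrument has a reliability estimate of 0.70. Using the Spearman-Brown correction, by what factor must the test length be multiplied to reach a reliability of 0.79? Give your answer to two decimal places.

1.61

Spearman-Brown solved for the length factor n:
n = r_target (1 − r_old) / [ r_old (1 − r_target) ]
n = 0.79(1 − 0.70) / [0.70(1 − 0.79)]
  = 0.2370 / 0.1470 = 1.6122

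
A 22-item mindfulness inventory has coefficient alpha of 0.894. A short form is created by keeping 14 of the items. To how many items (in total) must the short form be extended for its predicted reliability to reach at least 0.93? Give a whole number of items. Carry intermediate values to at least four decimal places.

35

First, r for the 14-item form: n = 14/22 = 0.6364, so r_14 = 0.6364·0.894/(1 + (0.6364 − 1)·0.894) = 0.8429
Then solve for n' with r_old = 0.8429, r_target = 0.93: n' = 0.93(1 − 0.8429)/[0.8429(1 − 0.93)] = 2.4762
Total items = 2.4762 × 14 = 34.67, rounded up to 35.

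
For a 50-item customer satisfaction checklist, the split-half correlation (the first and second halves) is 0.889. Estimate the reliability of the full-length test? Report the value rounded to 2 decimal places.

0.94

r_full = 2r_hh / (1 + r_hh) = 2 × 0.889 / (1 + 0.889)
r_full = 1.7780 / 1.8890 ≈ 0.9412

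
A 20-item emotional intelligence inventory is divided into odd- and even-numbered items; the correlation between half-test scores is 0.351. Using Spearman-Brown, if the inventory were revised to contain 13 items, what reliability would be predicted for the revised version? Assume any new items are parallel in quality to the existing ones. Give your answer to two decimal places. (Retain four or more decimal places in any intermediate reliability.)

0.41

Spearman-Brown correction (n = 2): r_full = 2·0.351/(1 + 0.351) = 0.5196
Then adjust to 13 items: n = 13/20 = 0.6500
r_new = n·r_full / (1 + (n − 1)·r_full) = 0.3377 / 0.8181 ≈ 0.4128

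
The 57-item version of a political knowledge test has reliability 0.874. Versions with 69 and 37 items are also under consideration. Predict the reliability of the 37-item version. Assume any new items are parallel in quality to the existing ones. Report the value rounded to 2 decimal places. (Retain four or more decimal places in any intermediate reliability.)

0.82

The 69-item form is not needed; work directly from the 57-item form with n = 37/57 = 0.6491.
r_{37} = n·r / (1 + (n − 1)·r) = 0.5673 / 0.6933 ≈ 0.8183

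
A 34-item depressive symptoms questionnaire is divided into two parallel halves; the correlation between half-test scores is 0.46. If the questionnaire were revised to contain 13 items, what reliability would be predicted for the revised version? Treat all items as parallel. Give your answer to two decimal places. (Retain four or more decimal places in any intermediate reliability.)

0.39

First correct the split-half correlation to full-test reliability: r_full = 2 × 0.46 / (1 + 0.46) ≈ 0.6301
Then adjust to 13 items: n = 13/34 = 0.3824
r_new = n·r_full / (1 + (n − 1)·r_full) = 0.2410 / 0.6109 ≈ 0.3945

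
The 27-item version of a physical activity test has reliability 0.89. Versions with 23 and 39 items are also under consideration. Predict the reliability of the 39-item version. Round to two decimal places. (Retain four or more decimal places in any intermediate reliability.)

Only the ratio of lengths matters: n = 39/27 = 1.4444
r_{39} = n·r / (1 + (n − 1)·r) = 1.2855 / 1.3955 ≈ 0.9212

0.92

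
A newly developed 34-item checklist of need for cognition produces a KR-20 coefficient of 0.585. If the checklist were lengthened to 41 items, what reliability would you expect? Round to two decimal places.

0.63

Length ratio n = 41/34 = 1.2059
Spearman-Brown: r_new = n·r / (1 + (n − 1)·r)
r_new = (1.2059 × 0.585) / (1 + (1.2059 − 1) × 0.585)
     = 0.7055 / 1.1205 = 0.6296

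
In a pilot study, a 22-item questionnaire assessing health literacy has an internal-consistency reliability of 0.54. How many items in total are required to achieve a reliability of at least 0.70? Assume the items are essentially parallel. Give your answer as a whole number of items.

Invert Spearman-Brown to solve for n:
n = r_target (1 − r_old) / [ r_old (1 − r_target) ]
n = 0.70 × (1 − 0.54) / [ 0.54 × (1 − 0.70) ]
  = 0.3220 / 0.1620 = 1.9877
1.9877 × 22 = 43.73 → 44 items

44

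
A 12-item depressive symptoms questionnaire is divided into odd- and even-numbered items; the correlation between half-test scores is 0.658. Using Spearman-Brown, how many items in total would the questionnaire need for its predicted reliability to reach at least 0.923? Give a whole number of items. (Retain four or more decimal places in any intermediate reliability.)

r_full = 2(0.658)/(1 + 0.658) = 0.7937
n = r_tgt(1 − r_full) / [r_full(1 − r_tgt)] = 0.923 × 0.2063 / (0.7937 × 0.077) ≈ 3.1157
Items = 3.1157 × 12 ≈ 37.39 → 38

38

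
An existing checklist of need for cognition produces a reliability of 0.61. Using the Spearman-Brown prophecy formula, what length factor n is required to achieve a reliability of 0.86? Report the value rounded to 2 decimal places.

3.93

Invert Spearman-Brown to solve for n:
n = r_target (1 − r_old) / [ r_old (1 − r_target) ]
n = 0.86 × (1 − 0.61) / [ 0.61 × (1 − 0.86) ]
  = 0.3354 / 0.0854 = 3.9274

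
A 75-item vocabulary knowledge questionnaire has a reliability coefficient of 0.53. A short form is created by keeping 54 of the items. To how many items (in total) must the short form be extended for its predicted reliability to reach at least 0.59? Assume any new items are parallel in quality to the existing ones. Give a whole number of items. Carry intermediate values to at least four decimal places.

Short-form reliability: n = 54/75 = 0.7200; r_54 = n·r/(1+(n−1)r) ≈ 0.4481
Then solve for n' with r_old = 0.4481, r_target = 0.59: n' = 0.59(1 − 0.4481)/[0.4481(1 − 0.59)] = 1.7724
Items = 1.7724 × 54 ≈ 95.71 → 96

96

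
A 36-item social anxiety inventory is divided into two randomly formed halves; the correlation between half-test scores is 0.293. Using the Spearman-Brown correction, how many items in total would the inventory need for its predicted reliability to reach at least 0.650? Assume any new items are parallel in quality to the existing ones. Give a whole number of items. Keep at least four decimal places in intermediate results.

81

Corrected full-test reliability: r_full = 2 × 0.293 / (1 + 0.293) ≈ 0.4532
Solve Spearman-Brown for n: n = 0.650(1 − 0.4532) / [0.4532(1 − 0.650)] = 2.2407
Items = 2.2407 × 36 ≈ 80.67 → 81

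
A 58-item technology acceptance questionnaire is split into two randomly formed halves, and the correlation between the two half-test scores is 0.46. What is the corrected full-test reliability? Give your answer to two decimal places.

Each half is half the length of the full test, so the full test is n = 2 times a half.
r_full = 2(0.46) / (1 + 0.46)
       = 0.9200 / 1.4600 = 0.6301

0.63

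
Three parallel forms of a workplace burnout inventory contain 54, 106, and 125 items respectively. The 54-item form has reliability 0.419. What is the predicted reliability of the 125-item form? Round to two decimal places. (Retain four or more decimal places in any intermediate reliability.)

0.63

The 106-item form is not needed; work directly from the 54-item form with n = 125/54 = 2.3148.
r_{125} = n·r / (1 + (n − 1)·r) = 0.9699 / 1.5509 ≈ 0.6254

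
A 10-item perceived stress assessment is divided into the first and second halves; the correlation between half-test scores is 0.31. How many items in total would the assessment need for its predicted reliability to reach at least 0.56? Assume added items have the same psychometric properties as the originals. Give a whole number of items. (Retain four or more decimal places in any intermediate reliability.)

15

r_full = 2(0.31)/(1 + 0.31) = 0.4733
n = r_tgt(1 − r_full) / [r_full(1 − r_tgt)] = 0.56 × 0.5267 / (0.4733 × 0.44) ≈ 1.4163
Required items = 1.4163 × 10 = 14.16, so 15 items.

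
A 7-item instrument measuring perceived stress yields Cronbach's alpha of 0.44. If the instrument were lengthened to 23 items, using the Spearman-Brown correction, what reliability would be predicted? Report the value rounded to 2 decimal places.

0.72

n = 23/7 = 3.2857
r_new = (3.2857 × 0.44) / (1 + (3.2857 − 1) × 0.44)
     = 1.4457 / 2.0057 = 0.7208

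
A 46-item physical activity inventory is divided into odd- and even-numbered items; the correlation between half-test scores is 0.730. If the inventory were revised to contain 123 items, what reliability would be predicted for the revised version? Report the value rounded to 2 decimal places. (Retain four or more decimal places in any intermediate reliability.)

First correct the split-half correlation to full-test reliability: r_full = 2 × 0.730 / (1 + 0.730) ≈ 0.8439
Length factor from 46 to 123 items: n = 123/46 = 2.6739
r_new = n·r_full / (1 + (n − 1)·r_full) = 2.2565 / 2.4126 ≈ 0.9353

0.94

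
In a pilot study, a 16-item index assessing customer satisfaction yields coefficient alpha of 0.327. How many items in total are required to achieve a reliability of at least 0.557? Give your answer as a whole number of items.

42

Spearman-Brown solved for the length factor n:
n = r_target (1 − r_old) / [ r_old (1 − r_target) ]
n = 0.557 × (1 − 0.327) / [ 0.327 × (1 − 0.557) ]
  = 0.374861 / 0.144861 = 2.5877
Items needed = n × 16 = 2.5877 × 16 ≈ 41.40 → round up to 42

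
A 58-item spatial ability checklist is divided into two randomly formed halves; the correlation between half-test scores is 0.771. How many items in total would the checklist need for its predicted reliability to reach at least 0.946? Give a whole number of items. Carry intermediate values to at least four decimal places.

151

r_full = 2(0.771)/(1 + 0.771) = 0.8707
n = r_tgt(1 − r_full) / [r_full(1 − r_tgt)] = 0.946 × 0.1293 / (0.8707 × 0.054) ≈ 2.6015
Required items = 2.6015 × 58 = 150.89, so 151 items.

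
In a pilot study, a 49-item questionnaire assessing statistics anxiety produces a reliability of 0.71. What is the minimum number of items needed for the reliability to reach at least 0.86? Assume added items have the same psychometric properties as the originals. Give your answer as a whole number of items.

123

n = 0.86 × (1 − 0.71) / [ 0.71 × (1 − 0.86) ]
  = 0.2494 / 0.0994 = 2.5091
2.5091 × 49 = 122.95 → 123 items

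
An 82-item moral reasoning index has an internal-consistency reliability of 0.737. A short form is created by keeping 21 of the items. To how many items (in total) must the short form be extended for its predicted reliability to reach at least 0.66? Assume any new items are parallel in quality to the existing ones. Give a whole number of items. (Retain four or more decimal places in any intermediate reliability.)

First, r for the 21-item form: n = 21/82 = 0.2561, so r_21 = 0.2561·0.737/(1 + (0.2561 − 1)·0.737) = 0.4178
Length factor from the short form to reach 0.66: n' = 0.66(1 − 0.4178) / [0.4178(1 − 0.66)] ≈ 2.7050
Total items = 2.7050 × 21 = 56.80, rounded up to 57.

57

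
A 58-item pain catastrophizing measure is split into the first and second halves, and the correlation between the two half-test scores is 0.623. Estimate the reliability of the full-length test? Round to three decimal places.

Each half is half the length of the full test, so the full test is n = 2 times a half.
r_full = 2(0.623) / (1 + 0.623)
r_full = 1.2460 / 1.6230 ≈ 0.7677

0.768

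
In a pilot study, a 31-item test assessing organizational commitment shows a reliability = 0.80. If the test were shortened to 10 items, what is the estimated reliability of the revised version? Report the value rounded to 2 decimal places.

0.56

Length ratio n = 10/31 = 0.3226
By Spearman-Brown, r_new = n r / (1 + (n − 1) r).
r_new = (0.3226 × 0.80) / (1 + (0.3226 − 1) × 0.80)
r_new = 0.2581 / 0.4581 ≈ 0.5634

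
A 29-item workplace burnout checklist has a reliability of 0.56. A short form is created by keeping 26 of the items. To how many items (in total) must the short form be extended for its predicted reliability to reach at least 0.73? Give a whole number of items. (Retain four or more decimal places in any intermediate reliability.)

Short-form reliability: n = 26/29 = 0.8966; r_26 = n·r/(1+(n−1)r) ≈ 0.5330
Then solve for n' with r_old = 0.5330, r_target = 0.73: n' = 0.73(1 − 0.5330)/[0.5330(1 − 0.73)] = 2.3689
Total items = 2.3689 × 26 = 61.59, rounded up to 62.

62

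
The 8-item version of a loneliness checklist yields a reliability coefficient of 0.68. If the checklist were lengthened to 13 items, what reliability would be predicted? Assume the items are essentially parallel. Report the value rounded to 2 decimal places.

0.78

n = 13/8 = 1.625
By Spearman-Brown, r_new = n r / (1 + (n − 1) r).
r_new = 1.625·0.68 / [1 + (1.625 − 1)·0.68]
r_new = 1.1050 / 1.4250 ≈ 0.7754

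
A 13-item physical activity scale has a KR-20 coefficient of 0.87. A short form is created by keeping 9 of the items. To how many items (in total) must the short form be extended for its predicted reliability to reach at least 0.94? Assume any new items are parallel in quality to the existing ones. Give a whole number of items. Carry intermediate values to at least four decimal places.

31

Short-form reliability: n = 9/13 = 0.6923; r_9 = n·r/(1+(n−1)r) ≈ 0.8225
Length factor from the short form to reach 0.94: n' = 0.94(1 − 0.8225) / [0.8225(1 − 0.94)] ≈ 3.3810
Total items = 3.3810 × 9 = 30.43, rounded up to 31.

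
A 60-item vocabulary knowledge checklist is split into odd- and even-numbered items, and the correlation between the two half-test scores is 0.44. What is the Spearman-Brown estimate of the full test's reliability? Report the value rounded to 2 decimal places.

Each half is half the length of the full test, so the full test is n = 2 times a half.
r_full = 2r_hh / (1 + r_hh) = 2 × 0.44 / (1 + 0.44)
r_full = 0.8800 / 1.4400 ≈ 0.6111

0.61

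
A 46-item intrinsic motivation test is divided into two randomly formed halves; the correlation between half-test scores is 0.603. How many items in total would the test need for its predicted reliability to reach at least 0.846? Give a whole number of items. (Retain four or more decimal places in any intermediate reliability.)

Corrected full-test reliability: r_full = 2 × 0.603 / (1 + 0.603) ≈ 0.7523
n = r_tgt(1 − r_full) / [r_full(1 − r_tgt)] = 0.846 × 0.2477 / (0.7523 × 0.154) ≈ 1.8088
Required items = 1.8088 × 46 = 83.20, so 84 items.

84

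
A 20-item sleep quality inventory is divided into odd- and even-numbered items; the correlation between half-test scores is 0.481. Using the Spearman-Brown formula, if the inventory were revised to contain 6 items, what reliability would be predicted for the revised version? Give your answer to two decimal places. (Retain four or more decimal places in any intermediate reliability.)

0.36

Spearman-Brown correction (n = 2): r_full = 2·0.481/(1 + 0.481) = 0.6496
Length factor from 20 to 6 items: n = 6/20 = 0.3000
r_new = n·r_full / (1 + (n − 1)·r_full) = 0.1949 / 0.5453 ≈ 0.3574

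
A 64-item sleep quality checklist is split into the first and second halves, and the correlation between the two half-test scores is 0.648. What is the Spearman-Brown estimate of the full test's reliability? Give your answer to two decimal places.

0.79

Each half is half the length of the full test, so the full test is n = 2 times a half.
r_full = 2r_hh / (1 + r_hh) = 2 × 0.648 / (1 + 0.648)
       = 1.2960 / 1.6480 = 0.7864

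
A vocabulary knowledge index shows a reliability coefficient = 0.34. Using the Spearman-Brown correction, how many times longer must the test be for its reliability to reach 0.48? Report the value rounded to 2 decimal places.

1.79

n = 0.48 × (1 − 0.34) / [ 0.34 × (1 − 0.48) ]
n = 0.3168 / 0.1768 ≈ 1.7919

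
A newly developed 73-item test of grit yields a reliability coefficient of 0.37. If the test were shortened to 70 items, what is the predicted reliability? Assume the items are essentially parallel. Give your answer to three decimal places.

The new length is 70/73 = 0.9589 times the old.
Apply the Spearman-Brown prophecy formula, r' = nr / [1 + (n − 1)r]:
r_new = 0.9589·0.37 / [1 + (0.9589 − 1)·0.37]
     = 0.3548 / 0.9848 = 0.3603

0.360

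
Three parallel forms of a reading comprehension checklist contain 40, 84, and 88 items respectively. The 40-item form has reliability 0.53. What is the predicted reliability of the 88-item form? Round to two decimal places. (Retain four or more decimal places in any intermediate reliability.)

The 84-item form is not needed; work directly from the 40-item form with n = 88/40 = 2.2000.
r_{88} = n·r / (1 + (n − 1)·r) = 1.1660 / 1.6360 ≈ 0.7127

0.71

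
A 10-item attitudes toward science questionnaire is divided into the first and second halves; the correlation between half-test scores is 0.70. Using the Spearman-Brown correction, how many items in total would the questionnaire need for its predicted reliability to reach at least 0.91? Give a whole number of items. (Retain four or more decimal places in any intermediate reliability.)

Corrected full-test reliability: r_full = 2 × 0.70 / (1 + 0.70) ≈ 0.8235
Solve Spearman-Brown for n: n = 0.91(1 − 0.8235) / [0.8235(1 − 0.91)] = 2.1671
Required items = 2.1671 × 10 = 21.67, so 22 items.

22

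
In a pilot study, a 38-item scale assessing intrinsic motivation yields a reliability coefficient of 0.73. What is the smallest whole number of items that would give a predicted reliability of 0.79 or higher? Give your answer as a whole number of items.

53

n = 0.79 × (1 − 0.73) / [ 0.73 × (1 − 0.79) ]
  = 0.2133 / 0.1533 = 1.3914
Items needed = n × 38 = 1.3914 × 38 ≈ 52.87 → round up to 53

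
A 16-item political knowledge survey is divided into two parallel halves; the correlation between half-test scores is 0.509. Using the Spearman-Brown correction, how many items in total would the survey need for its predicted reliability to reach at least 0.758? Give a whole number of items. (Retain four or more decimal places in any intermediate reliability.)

25

Corrected full-test reliability: r_full = 2 × 0.509 / (1 + 0.509) ≈ 0.6746
n = r_tgt(1 − r_full) / [r_full(1 − r_tgt)] = 0.758 × 0.3254 / (0.6746 × 0.242) ≈ 1.5109
Items = 1.5109 × 16 ≈ 24.17 → 25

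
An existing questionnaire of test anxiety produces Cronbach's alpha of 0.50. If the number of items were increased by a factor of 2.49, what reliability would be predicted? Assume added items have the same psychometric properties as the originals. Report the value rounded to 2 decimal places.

0.71

Apply the Spearman-Brown prophecy formula, r' = nr / [1 + (n − 1)r]:
r_new = 2.49·0.50 / [1 + (2.49 − 1)·0.50]
     = 1.2450 / 1.7450 = 0.7135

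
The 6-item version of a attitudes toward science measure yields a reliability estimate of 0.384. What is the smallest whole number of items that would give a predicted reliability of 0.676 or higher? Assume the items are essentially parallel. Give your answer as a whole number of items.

Spearman-Brown solved for the length factor n:
n = r*(1 − r) / [ r (1 − r*) ]
n = [0.676 × 0.616] / [0.384 × 0.324]
n = 0.416416 / 0.124416 ≈ 3.3470
Items needed = n × 6 = 3.3470 × 6 ≈ 20.08 → round up to 21

21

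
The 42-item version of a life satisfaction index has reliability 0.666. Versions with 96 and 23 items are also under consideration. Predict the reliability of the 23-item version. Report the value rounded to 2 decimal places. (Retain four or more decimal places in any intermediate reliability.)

0.52

Only the ratio of lengths matters: n = 23/42 = 0.5476
r_{23} = n·r / (1 + (n − 1)·r) = 0.3647 / 0.6987 ≈ 0.5220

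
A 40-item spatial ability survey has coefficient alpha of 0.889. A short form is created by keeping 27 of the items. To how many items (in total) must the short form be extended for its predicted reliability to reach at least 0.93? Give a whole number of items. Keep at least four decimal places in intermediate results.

67

Short-form reliability: n = 27/40 = 0.6750; r_27 = n·r/(1+(n−1)r) ≈ 0.8439
Then solve for n' with r_old = 0.8439, r_target = 0.93: n' = 0.93(1 − 0.8439)/[0.8439(1 − 0.93)] = 2.4575
Total items = 2.4575 × 27 = 66.35, rounded up to 67.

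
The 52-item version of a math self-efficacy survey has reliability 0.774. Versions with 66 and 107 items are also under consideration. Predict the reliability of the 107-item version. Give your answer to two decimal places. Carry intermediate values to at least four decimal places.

Only the ratio of lengths matters: n = 107/52 = 2.0577
r_{107} = n·r / (1 + (n − 1)·r) = 1.5927 / 1.8187 ≈ 0.8757

0.88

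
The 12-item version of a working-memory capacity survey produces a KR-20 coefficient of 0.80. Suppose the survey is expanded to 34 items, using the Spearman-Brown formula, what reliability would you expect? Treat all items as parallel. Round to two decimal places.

Length ratio n = 34/12 = 2.8333
Spearman-Brown: r_new = n·r / (1 + (n − 1)·r)
r_new = (2.8333 × 0.80) / (1 + (2.8333 − 1) × 0.80)
r_new = 2.2666 / 2.4666 ≈ 0.9189

0.92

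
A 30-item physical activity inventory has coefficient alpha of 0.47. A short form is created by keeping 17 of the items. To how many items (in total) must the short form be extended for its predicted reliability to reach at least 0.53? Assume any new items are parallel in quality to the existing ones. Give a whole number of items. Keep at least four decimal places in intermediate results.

Short-form reliability: n = 17/30 = 0.5667; r_17 = n·r/(1+(n−1)r) ≈ 0.3345
Length factor from the short form to reach 0.53: n' = 0.53(1 − 0.3345) / [0.3345(1 − 0.53)] ≈ 2.2435
Items = 2.2435 × 17 ≈ 38.14 → 39

39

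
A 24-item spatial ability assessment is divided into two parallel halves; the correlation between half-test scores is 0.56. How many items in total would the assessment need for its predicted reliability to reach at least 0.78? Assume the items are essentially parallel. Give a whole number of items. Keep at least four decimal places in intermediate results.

r_full = 2(0.56)/(1 + 0.56) = 0.7179
Solve Spearman-Brown for n: n = 0.78(1 − 0.7179) / [0.7179(1 − 0.78)] = 1.3932
Items = 1.3932 × 24 ≈ 33.44 → 34

34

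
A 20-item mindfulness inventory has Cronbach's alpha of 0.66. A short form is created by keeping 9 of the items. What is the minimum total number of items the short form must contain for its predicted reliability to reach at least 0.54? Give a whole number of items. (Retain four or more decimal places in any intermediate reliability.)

13

Short-form reliability: n = 9/20 = 0.4500; r_9 = n·r/(1+(n−1)r) ≈ 0.4662
Length factor from the short form to reach 0.54: n' = 0.54(1 − 0.4662) / [0.4662(1 − 0.54)] ≈ 1.3441
Items = 1.3441 × 9 ≈ 12.10 → 13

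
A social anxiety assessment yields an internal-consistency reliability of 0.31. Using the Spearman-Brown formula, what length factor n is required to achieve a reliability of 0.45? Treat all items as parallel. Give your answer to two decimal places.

Rearranging the Spearman-Brown formula for n,
n = r*(1 − r) / [ r (1 − r*) ]
n = 0.45(1 − 0.31) / [0.31(1 − 0.45)]
n = 0.3105 / 0.1705 ≈ 1.8211

1.82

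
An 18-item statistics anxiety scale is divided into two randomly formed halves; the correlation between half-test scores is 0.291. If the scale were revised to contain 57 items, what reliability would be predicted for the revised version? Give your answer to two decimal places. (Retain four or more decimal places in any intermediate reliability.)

First correct the split-half correlation to full-test reliability: r_full = 2 × 0.291 / (1 + 0.291) ≈ 0.4508
Length factor from 18 to 57 items: n = 57/18 = 3.1667
r_new = n·r_full / (1 + (n − 1)·r_full) = 1.4275 / 1.9767 ≈ 0.7222

0.72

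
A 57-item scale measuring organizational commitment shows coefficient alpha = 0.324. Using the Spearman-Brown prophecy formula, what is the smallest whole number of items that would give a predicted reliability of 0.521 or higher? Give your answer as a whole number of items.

Rearranging the Spearman-Brown formula for n,
n = r_target (1 − r_old) / [ r_old (1 − r_target) ]
n = [0.521 × 0.676] / [0.324 × 0.479]
  = 0.352196 / 0.155196 = 2.2694
Items needed = n × 57 = 2.2694 × 57 ≈ 129.36 → round up to 130

130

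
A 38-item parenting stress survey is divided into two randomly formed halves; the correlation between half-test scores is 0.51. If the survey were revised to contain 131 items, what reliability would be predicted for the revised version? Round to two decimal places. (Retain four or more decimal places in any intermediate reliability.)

0.88

First correct the split-half correlation to full-test reliability: r_full = 2 × 0.51 / (1 + 0.51) ≈ 0.6755
Length factor from 38 to 131 items: n = 131/38 = 3.4474
r_new = n·r_full / (1 + (n − 1)·r_full) = 2.3287 / 2.6532 ≈ 0.8777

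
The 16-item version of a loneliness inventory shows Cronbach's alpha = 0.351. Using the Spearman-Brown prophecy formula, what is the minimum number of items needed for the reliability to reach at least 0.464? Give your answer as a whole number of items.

n = [0.464 × 0.649] / [0.351 × 0.536]
n = 0.301136 / 0.188136 ≈ 1.6006
So the test needs 1.6006 × 16 ≈ 25.61 items; rounding up, 26.

26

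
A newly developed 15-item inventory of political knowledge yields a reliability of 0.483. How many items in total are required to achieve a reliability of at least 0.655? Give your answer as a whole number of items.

31

n = 0.655 × (1 − 0.483) / [ 0.483 × (1 − 0.655) ]
n = 0.338635 / 0.166635 ≈ 2.0322
So the test needs 2.0322 × 15 ≈ 30.48 items; rounding up, 31.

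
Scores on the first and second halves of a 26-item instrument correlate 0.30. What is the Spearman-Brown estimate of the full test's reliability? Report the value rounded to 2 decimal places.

Apply the Spearman-Brown correction with n = 2:
r_full = 2(0.30) / (1 + 0.30)
r_full = 0.6000 / 1.3000 ≈ 0.4615

0.46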